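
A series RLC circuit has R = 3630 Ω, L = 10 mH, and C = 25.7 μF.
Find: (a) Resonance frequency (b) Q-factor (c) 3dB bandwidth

Step 1 — Resonance: ω₀ = 1/√(LC) = 1/√(0.01·2.57e-05) = 1973 rad/s.
Step 2 — f₀ = ω₀/(2π) = 313.9 Hz.
Step 3 — Series Q: Q = ω₀L/R = 1973·0.01/3630 = 0.005434.
Step 4 — Bandwidth: Δω = ω₀/Q = 3.63e+05 rad/s; BW = Δω/(2π) = 5.777e+04 Hz.

(a) f₀ = 313.9 Hz  (b) Q = 0.005434  (c) BW = 5.777e+04 Hz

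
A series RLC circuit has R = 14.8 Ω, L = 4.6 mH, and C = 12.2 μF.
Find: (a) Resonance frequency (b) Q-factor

Step 1 — Resonance condition Im(Z)=0 gives ω₀ = 1/√(LC).
Step 2 — ω₀ = 1/√(0.0046·1.22e-05) = 4221 rad/s.
Step 3 — f₀ = ω₀/(2π) = 671.8 Hz.
Step 4 — Series Q: Q = ω₀L/R = 4221·0.0046/14.8 = 1.312.

(a) f₀ = 671.8 Hz  (b) Q = 1.312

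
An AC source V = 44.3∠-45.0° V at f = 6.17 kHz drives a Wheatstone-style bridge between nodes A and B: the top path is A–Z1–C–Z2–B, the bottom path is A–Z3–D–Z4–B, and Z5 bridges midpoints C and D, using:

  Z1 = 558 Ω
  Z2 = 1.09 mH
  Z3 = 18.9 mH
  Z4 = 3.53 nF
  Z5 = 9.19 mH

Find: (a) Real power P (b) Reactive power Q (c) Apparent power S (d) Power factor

Step 1 — Angular frequency: ω = 2π·f = 2π·6170 = 3.877e+04 rad/s.
Step 2 — Component impedances:
  Z1: Z = R = 558 Ω
  Z2: Z = jωL = j·3.877e+04·0.00109 = 0 + j42.26 Ω
  Z3: Z = jωL = j·3.877e+04·0.0189 = 0 + j732.7 Ω
  Z4: Z = 1/(jωC) = -j/(ω·C) = 0 - j7307 Ω
  Z5: Z = jωL = j·3.877e+04·0.00919 = 0 + j356.3 Ω
Step 3 — Bridge requires nodal analysis (the Z5 bridge couples midpoints C and D, so the two paths cannot be reduced to a simple series/parallel combination). Setting node B to ground and injecting 1 A at node A, the 3-node admittance system at A, C, D solves to V_A = Z_AB = 446.8 + j267.6 Ω = 520.8∠30.9° Ω.
Step 4 — Source phasor: V = 44.3∠-45.0° V = 31.32 - j31.32 V.
Step 5 — Current: I = V / Z = 0.02069 - j0.08251 A = 0.08506∠-75.9° A.
Step 6 — Complex power: S = V·I* = 3.233 + j1.937 VA.
Step 7 — Real power: P = Re(S) = 3.233 W.
Step 8 — Reactive power: Q = Im(S) = 1.937 VAR.
Step 9 — Apparent power: |S| = 3.768 VA.
Step 10 — Power factor: PF = P/|S| = 0.8578 (lagging).

(a) P = 3.233 W  (b) Q = 1.937 VAR  (c) S = 3.768 VA  (d) PF = 0.8578 (lagging)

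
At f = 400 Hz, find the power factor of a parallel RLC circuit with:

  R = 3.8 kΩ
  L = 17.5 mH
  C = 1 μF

Step 1 — Angular frequency: ω = 2π·f = 2π·400 = 2513 rad/s.
Step 2 — Component impedances:
  R: Z = R = 3800 Ω
  L: Z = jωL = j·2513·0.0175 = 0 + j43.98 Ω
  C: Z = 1/(jωC) = -j/(ω·C) = 0 - j397.9 Ω
Step 3 — Parallel combination: 1/Z_total = 1/R + 1/L + 1/C; Z_total = 0.6433 + j49.44 Ω = 49.44∠89.3° Ω.
Step 4 — Power factor: PF = cos(φ) = Re(Z)/|Z| = 0.6433/49.44 = 0.01301.
Step 5 — Type: Im(Z) = 49.44 ⇒ lagging (phase φ = 89.3°).

PF = 0.01301 (lagging, φ = 89.3°)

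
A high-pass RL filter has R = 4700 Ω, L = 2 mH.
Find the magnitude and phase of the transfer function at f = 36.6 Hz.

Step 1 — Angular frequency: ω = 2π·36.6 = 230 rad/s.
Step 2 — Transfer function: H(jω) = jωL/(R + jωL).
Step 3 — Numerator jωL = j·0.4599; denominator R + jωL = 4700 + j0.4599.
Step 4 — H = 9.576e-09 + j9.786e-05.
Step 5 — Magnitude: |H| = 9.786e-05 (-80.2 dB); phase: φ = 90.0°.

|H| = 9.786e-05 (-80.2 dB), φ = 90.0°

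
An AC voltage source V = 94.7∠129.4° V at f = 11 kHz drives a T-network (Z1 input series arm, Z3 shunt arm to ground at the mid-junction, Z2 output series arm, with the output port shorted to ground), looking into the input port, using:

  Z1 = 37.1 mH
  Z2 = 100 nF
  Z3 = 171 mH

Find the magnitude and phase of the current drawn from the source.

Step 1 — Angular frequency: ω = 2π·f = 2π·1.1e+04 = 6.912e+04 rad/s.
Step 2 — Component impedances:
  Z1: Z = jωL = j·6.912e+04·0.0371 = 0 + j2564 Ω
  Z2: Z = 1/(jωC) = -j/(ω·C) = 0 - j144.7 Ω
  Z3: Z = jωL = j·6.912e+04·0.171 = 0 + j1.182e+04 Ω
Step 3 — With the output port shorted to ground, the output series arm Z2 runs from the junction to ground; the shunt arm Z3 also runs from the junction to ground. They appear in parallel: Z3 || Z2 = 0 - j146.5 Ω.
Step 4 — Series with input arm Z1: Z_in = Z1 + (Z3 || Z2) = 0 + j2418 Ω = 2418∠90.0° Ω.
Step 5 — Source phasor: V = 94.7∠129.4° V = -60.11 + j73.18 V.
Step 6 — Ohm's law: I = V / Z_total = (-60.11 + j73.18) / (0 + j2418) = 0.03027 + j0.02486 A.
Step 7 — Convert to polar: |I| = 0.03917 A, ∠I = 39.4°.

I = 0.03917∠39.4° A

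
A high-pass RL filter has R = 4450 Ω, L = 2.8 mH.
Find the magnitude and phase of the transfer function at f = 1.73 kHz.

Step 1 — Angular frequency: ω = 2π·1730 = 1.087e+04 rad/s.
Step 2 — Transfer function: H(jω) = jωL/(R + jωL).
Step 3 — Numerator jωL = j·30.44; denominator R + jωL = 4450 + j30.44.
Step 4 — H = 4.678e-05 + j0.006839.
Step 5 — Magnitude: |H| = 0.006839 (-43.3 dB); phase: φ = 89.6°.

|H| = 0.006839 (-43.3 dB), φ = 89.6°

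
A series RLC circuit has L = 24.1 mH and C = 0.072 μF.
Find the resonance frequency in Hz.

Step 1 — Resonance condition Im(Z)=0 gives ω₀ = 1/√(LC).
Step 2 — ω₀ = 1/√(0.0241·7.2e-08) = 2.401e+04 rad/s.
Step 3 — f₀ = ω₀/(2π) = 3821 Hz.

f₀ = 3821 Hz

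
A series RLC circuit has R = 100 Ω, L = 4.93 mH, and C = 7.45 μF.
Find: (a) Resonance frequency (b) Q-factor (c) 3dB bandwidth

Step 1 — Resonance: ω₀ = 1/√(LC) = 1/√(0.00493·7.45e-06) = 5218 rad/s.
Step 2 — f₀ = ω₀/(2π) = 830.5 Hz.
Step 3 — Series Q: Q = ω₀L/R = 5218·0.00493/100 = 0.2572.
Step 4 — Bandwidth: Δω = ω₀/Q = 2.028e+04 rad/s; BW = Δω/(2π) = 3228 Hz.

(a) f₀ = 830.5 Hz  (b) Q = 0.2572  (c) BW = 3228 Hz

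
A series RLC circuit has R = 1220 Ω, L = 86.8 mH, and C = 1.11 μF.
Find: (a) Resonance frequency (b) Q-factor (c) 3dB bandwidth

Step 1 — Resonance condition Im(Z)=0 gives ω₀ = 1/√(LC).
Step 2 — ω₀ = 1/√(0.0868·1.11e-06) = 3222 rad/s.
Step 3 — f₀ = ω₀/(2π) = 512.7 Hz.
Step 4 — Series Q: Q = ω₀L/R = 3222·0.0868/1220 = 0.2292.
Step 5 — 3dB bandwidth: Δω = ω₀/Q = 1.406e+04 rad/s; BW = Δω/(2π) = 2237 Hz.

(a) f₀ = 512.7 Hz  (b) Q = 0.2292  (c) BW = 2237 Hz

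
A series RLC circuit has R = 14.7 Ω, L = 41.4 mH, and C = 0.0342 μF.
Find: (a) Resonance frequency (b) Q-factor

Step 1 — Resonance condition Im(Z)=0 gives ω₀ = 1/√(LC).
Step 2 — ω₀ = 1/√(0.0414·3.42e-08) = 2.658e+04 rad/s.
Step 3 — f₀ = ω₀/(2π) = 4230 Hz.
Step 4 — Series Q: Q = ω₀L/R = 2.658e+04·0.0414/14.7 = 74.85.

(a) f₀ = 4230 Hz  (b) Q = 74.85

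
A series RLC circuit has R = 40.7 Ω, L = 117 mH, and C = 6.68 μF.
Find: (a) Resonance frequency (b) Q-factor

Step 1 — Resonance condition Im(Z)=0 gives ω₀ = 1/√(LC).
Step 2 — ω₀ = 1/√(0.117·6.68e-06) = 1131 rad/s.
Step 3 — f₀ = ω₀/(2π) = 180 Hz.
Step 4 — Series Q: Q = ω₀L/R = 1131·0.117/40.7 = 3.252.

(a) f₀ = 180 Hz  (b) Q = 3.252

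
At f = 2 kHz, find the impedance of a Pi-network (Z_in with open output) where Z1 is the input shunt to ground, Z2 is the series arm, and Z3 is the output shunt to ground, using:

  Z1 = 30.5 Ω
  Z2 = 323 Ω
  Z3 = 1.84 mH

Step 1 — Angular frequency: ω = 2π·f = 2π·2000 = 1.257e+04 rad/s.
Step 2 — Component impedances:
  Z1: Z = R = 30.5 Ω
  Z2: Z = R = 323 Ω
  Z3: Z = jωL = j·1.257e+04·0.00184 = 0 + j23.12 Ω
Step 3 — With open output, the series arm Z2 and the output shunt Z3 appear in series to ground: Z2 + Z3 = 323 + j23.12 Ω.
Step 4 — Parallel with input shunt Z1: Z_in = Z1 || (Z2 + Z3) = 27.88 + j0.1714 Ω = 27.88∠0.4° Ω.

Z = 27.88 + j0.1714 Ω = 27.88∠0.4° Ω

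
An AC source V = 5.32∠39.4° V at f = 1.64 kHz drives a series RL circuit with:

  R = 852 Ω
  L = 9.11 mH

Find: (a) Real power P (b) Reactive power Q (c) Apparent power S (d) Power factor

Step 1 — Angular frequency: ω = 2π·f = 2π·1640 = 1.03e+04 rad/s.
Step 2 — Component impedances:
  R: Z = R = 852 Ω
  L: Z = jωL = j·1.03e+04·0.00911 = 0 + j93.87 Ω
Step 3 — Series combination: Z_total = R + L = 852 + j93.87 Ω = 857.2∠6.3° Ω.
Step 4 — Source phasor: V = 5.32∠39.4° V = 4.111 + j3.377 V.
Step 5 — Current: I = V / Z = 0.005199 + j0.003391 A = 0.006207∠33.1° A.
Step 6 — Complex power: S = V·I* = 0.03282 + j0.003616 VA.
Step 7 — Real power: P = Re(S) = 0.03282 W.
Step 8 — Reactive power: Q = Im(S) = 0.003616 VAR.
Step 9 — Apparent power: |S| = 0.03302 VA.
Step 10 — Power factor: PF = P/|S| = 0.994 (lagging).

(a) P = 0.03282 W  (b) Q = 0.003616 VAR  (c) S = 0.03302 VA  (d) PF = 0.994 (lagging)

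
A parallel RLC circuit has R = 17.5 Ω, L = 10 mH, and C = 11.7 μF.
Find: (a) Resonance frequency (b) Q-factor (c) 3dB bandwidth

Step 1 — Resonance: ω₀ = 1/√(LC) = 1/√(0.01·1.17e-05) = 2924 rad/s.
Step 2 — f₀ = ω₀/(2π) = 465.3 Hz.
Step 3 — Parallel Q: Q = R/(ω₀L) = 17.5/(2924·0.01) = 0.5986.
Step 4 — Bandwidth: Δω = ω₀/Q = 4884 rad/s; BW = Δω/(2π) = 777.3 Hz.

(a) f₀ = 465.3 Hz  (b) Q = 0.5986  (c) BW = 777.3 Hz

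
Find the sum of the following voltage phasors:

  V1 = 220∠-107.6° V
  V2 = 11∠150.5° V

Step 1 — Convert each phasor to rectangular form:
  V1 = 220·(cos(-107.6°) + j·sin(-107.6°)) = -66.52 - j209.7 V
  V2 = 11·(cos(150.5°) + j·sin(150.5°)) = -9.574 + j5.417 V
Step 2 — Sum components: V_total = -76.1 - j204.3 V.
Step 3 — Convert to polar: |V_total| = 218 V, ∠V_total = -110.4°.

V_total = 218∠-110.4° V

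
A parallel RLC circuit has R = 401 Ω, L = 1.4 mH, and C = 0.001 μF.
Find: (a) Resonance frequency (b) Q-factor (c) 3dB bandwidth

Step 1 — Resonance: ω₀ = 1/√(LC) = 1/√(0.0014·1e-09) = 8.452e+05 rad/s.
Step 2 — f₀ = ω₀/(2π) = 1.345e+05 Hz.
Step 3 — Parallel Q: Q = R/(ω₀L) = 401/(8.452e+05·0.0014) = 0.3389.
Step 4 — Bandwidth: Δω = ω₀/Q = 2.494e+06 rad/s; BW = Δω/(2π) = 3.969e+05 Hz.

(a) f₀ = 1.345e+05 Hz  (b) Q = 0.3389  (c) BW = 3.969e+05 Hz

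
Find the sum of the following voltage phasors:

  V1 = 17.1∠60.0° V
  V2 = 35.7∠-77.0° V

Step 1 — Convert each phasor to rectangular form:
  V1 = 17.1·(cos(60.0°) + j·sin(60.0°)) = 8.55 + j14.81 V
  V2 = 35.7·(cos(-77.0°) + j·sin(-77.0°)) = 8.031 - j34.79 V
Step 2 — Sum components: V_total = 16.58 - j19.98 V.
Step 3 — Convert to polar: |V_total| = 25.96 V, ∠V_total = -50.3°.

V_total = 25.96∠-50.3° V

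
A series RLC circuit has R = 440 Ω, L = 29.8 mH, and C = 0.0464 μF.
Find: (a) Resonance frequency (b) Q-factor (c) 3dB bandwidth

Step 1 — Resonance condition Im(Z)=0 gives ω₀ = 1/√(LC).
Step 2 — ω₀ = 1/√(0.0298·4.64e-08) = 2.689e+04 rad/s.
Step 3 — f₀ = ω₀/(2π) = 4280 Hz.
Step 4 — Series Q: Q = ω₀L/R = 2.689e+04·0.0298/440 = 1.821.
Step 5 — 3dB bandwidth: Δω = ω₀/Q = 1.477e+04 rad/s; BW = Δω/(2π) = 2350 Hz.

(a) f₀ = 4280 Hz  (b) Q = 1.821  (c) BW = 2350 Hz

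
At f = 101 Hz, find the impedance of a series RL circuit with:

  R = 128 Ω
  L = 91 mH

Step 1 — Angular frequency: ω = 2π·f = 2π·101 = 634.6 rad/s.
Step 2 — Component impedances:
  R: Z = R = 128 Ω
  L: Z = jωL = j·634.6·0.091 = 0 + j57.75 Ω
Step 3 — Series combination: Z_total = R + L = 128 + j57.75 Ω = 140.4∠24.3° Ω.

Z = 128 + j57.75 Ω = 140.4∠24.3° Ω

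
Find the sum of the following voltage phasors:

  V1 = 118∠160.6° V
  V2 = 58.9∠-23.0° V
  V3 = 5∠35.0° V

Step 1 — Convert each phasor to rectangular form:
  V1 = 118·(cos(160.6°) + j·sin(160.6°)) = -111.3 + j39.2 V
  V2 = 58.9·(cos(-23.0°) + j·sin(-23.0°)) = 54.22 - j23.01 V
  V3 = 5·(cos(35.0°) + j·sin(35.0°)) = 4.096 + j2.868 V
Step 2 — Sum components: V_total = -52.99 + j19.05 V.
Step 3 — Convert to polar: |V_total| = 56.31 V, ∠V_total = 160.2°.

V_total = 56.31∠160.2° V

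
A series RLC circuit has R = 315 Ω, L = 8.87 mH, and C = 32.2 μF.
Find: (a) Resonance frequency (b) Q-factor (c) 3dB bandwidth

Step 1 — Resonance: ω₀ = 1/√(LC) = 1/√(0.00887·3.22e-05) = 1871 rad/s.
Step 2 — f₀ = ω₀/(2π) = 297.8 Hz.
Step 3 — Series Q: Q = ω₀L/R = 1871·0.00887/315 = 0.05269.
Step 4 — Bandwidth: Δω = ω₀/Q = 3.551e+04 rad/s; BW = Δω/(2π) = 5652 Hz.

(a) f₀ = 297.8 Hz  (b) Q = 0.05269  (c) BW = 5652 Hz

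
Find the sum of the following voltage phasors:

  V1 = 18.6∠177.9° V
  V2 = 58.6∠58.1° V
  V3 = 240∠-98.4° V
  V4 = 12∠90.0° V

Step 1 — Convert each phasor to rectangular form:
  V1 = 18.6·(cos(177.9°) + j·sin(177.9°)) = -18.59 + j0.6816 V
  V2 = 58.6·(cos(58.1°) + j·sin(58.1°)) = 30.97 + j49.75 V
  V3 = 240·(cos(-98.4°) + j·sin(-98.4°)) = -35.06 - j237.4 V
  V4 = 12·(cos(90.0°) + j·sin(90.0°)) = 0 + j12 V
Step 2 — Sum components: V_total = -22.68 - j175 V.
Step 3 — Convert to polar: |V_total| = 176.5 V, ∠V_total = -97.4°.

V_total = 176.5∠-97.4° V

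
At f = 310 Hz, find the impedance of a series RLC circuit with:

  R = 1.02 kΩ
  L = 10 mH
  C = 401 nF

Step 1 — Angular frequency: ω = 2π·f = 2π·310 = 1948 rad/s.
Step 2 — Component impedances:
  R: Z = R = 1020 Ω
  L: Z = jωL = j·1948·0.01 = 0 + j19.48 Ω
  C: Z = 1/(jωC) = -j/(ω·C) = 0 - j1280 Ω
Step 3 — Series combination: Z_total = R + L + C = 1020 - j1261 Ω = 1622∠-51.0° Ω.

Z = 1020 - j1261 Ω = 1622∠-51.0° Ω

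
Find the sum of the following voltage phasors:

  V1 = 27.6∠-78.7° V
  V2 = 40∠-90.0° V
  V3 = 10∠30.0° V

Step 1 — Convert each phasor to rectangular form:
  V1 = 27.6·(cos(-78.7°) + j·sin(-78.7°)) = 5.408 - j27.06 V
  V2 = 40·(cos(-90.0°) + j·sin(-90.0°)) = 0 - j40 V
  V3 = 10·(cos(30.0°) + j·sin(30.0°)) = 8.66 + j5 V
Step 2 — Sum components: V_total = 14.07 - j62.06 V.
Step 3 — Convert to polar: |V_total| = 63.64 V, ∠V_total = -77.2°.

V_total = 63.64∠-77.2° V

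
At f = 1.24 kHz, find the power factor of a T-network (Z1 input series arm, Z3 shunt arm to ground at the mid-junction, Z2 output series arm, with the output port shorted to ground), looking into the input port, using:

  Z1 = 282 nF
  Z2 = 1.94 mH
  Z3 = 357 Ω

Step 1 — Angular frequency: ω = 2π·f = 2π·1240 = 7791 rad/s.
Step 2 — Component impedances:
  Z1: Z = 1/(jωC) = -j/(ω·C) = 0 - j455.1 Ω
  Z2: Z = jωL = j·7791·0.00194 = 0 + j15.11 Ω
  Z3: Z = R = 357 Ω
Step 3 — With the output port shorted to ground, the output series arm Z2 runs from the junction to ground; the shunt arm Z3 also runs from the junction to ground. They appear in parallel: Z3 || Z2 = 0.6388 + j15.09 Ω.
Step 4 — Series with input arm Z1: Z_in = Z1 + (Z3 || Z2) = 0.6388 - j440.1 Ω = 440.1∠-89.9° Ω.
Step 5 — Power factor: PF = cos(φ) = Re(Z)/|Z| = 0.63879/440.06 = 0.001452.
Step 6 — Type: Im(Z) = -440.1 ⇒ leading (phase φ = -89.9°).

PF = 0.001452 (leading, φ = -89.9°)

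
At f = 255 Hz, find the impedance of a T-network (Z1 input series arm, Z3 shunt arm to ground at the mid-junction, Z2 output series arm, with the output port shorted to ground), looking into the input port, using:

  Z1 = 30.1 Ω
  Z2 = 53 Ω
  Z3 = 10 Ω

Step 1 — Angular frequency: ω = 2π·f = 2π·255 = 1602 rad/s.
Step 2 — Component impedances:
  Z1: Z = R = 30.1 Ω
  Z2: Z = R = 53 Ω
  Z3: Z = R = 10 Ω
Step 3 — With the output port shorted to ground, the output series arm Z2 runs from the junction to ground; the shunt arm Z3 also runs from the junction to ground. They appear in parallel: Z3 || Z2 = 8.413 Ω.
Step 4 — Series with input arm Z1: Z_in = Z1 + (Z3 || Z2) = 38.51 Ω = 38.51∠0.0° Ω.

Z = 38.51 Ω = 38.51∠0.0° Ω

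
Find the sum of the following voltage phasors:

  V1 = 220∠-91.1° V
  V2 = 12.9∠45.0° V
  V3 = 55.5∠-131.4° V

Step 1 — Convert each phasor to rectangular form:
  V1 = 220·(cos(-91.1°) + j·sin(-91.1°)) = -4.223 - j220 V
  V2 = 12.9·(cos(45.0°) + j·sin(45.0°)) = 9.122 + j9.122 V
  V3 = 55.5·(cos(-131.4°) + j·sin(-131.4°)) = -36.7 - j41.63 V
Step 2 — Sum components: V_total = -31.8 - j252.5 V.
Step 3 — Convert to polar: |V_total| = 254.5 V, ∠V_total = -97.2°.

V_total = 254.5∠-97.2° V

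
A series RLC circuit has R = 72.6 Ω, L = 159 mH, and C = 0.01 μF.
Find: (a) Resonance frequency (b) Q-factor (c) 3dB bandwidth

Step 1 — Resonance condition Im(Z)=0 gives ω₀ = 1/√(LC).
Step 2 — ω₀ = 1/√(0.159·1e-08) = 2.508e+04 rad/s.
Step 3 — f₀ = ω₀/(2π) = 3991 Hz.
Step 4 — Series Q: Q = ω₀L/R = 2.508e+04·0.159/72.6 = 54.92.
Step 5 — 3dB bandwidth: Δω = ω₀/Q = 456.6 rad/s; BW = Δω/(2π) = 72.67 Hz.

(a) f₀ = 3991 Hz  (b) Q = 54.92  (c) BW = 72.67 Hz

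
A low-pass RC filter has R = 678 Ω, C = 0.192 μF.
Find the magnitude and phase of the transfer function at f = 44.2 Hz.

Step 1 — Angular frequency: ω = 2π·44.2 = 277.7 rad/s.
Step 2 — Transfer function: H(jω) = 1/(1 + jωRC).
Step 3 — Denominator: 1 + jωRC = 1 + j·277.7·678·1.92e-07 = 1 + j0.03615.
Step 4 — H = 0.9987 - j0.0361.
Step 5 — Magnitude: |H| = 0.9993 (-0.0 dB); phase: φ = -2.1°.

|H| = 0.9993 (-0.0 dB), φ = -2.1°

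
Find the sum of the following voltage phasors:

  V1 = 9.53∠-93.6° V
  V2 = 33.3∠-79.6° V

Step 1 — Convert each phasor to rectangular form:
  V1 = 9.53·(cos(-93.6°) + j·sin(-93.6°)) = -0.5984 - j9.511 V
  V2 = 33.3·(cos(-79.6°) + j·sin(-79.6°)) = 6.011 - j32.75 V
Step 2 — Sum components: V_total = 5.413 - j42.26 V.
Step 3 — Convert to polar: |V_total| = 42.61 V, ∠V_total = -82.7°.

V_total = 42.61∠-82.7° V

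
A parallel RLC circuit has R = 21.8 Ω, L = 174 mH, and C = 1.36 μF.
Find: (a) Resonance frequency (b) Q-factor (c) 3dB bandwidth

Step 1 — Resonance: ω₀ = 1/√(LC) = 1/√(0.174·1.36e-06) = 2056 rad/s.
Step 2 — f₀ = ω₀/(2π) = 327.2 Hz.
Step 3 — Parallel Q: Q = R/(ω₀L) = 21.8/(2056·0.174) = 0.06095.
Step 4 — Bandwidth: Δω = ω₀/Q = 3.373e+04 rad/s; BW = Δω/(2π) = 5368 Hz.

(a) f₀ = 327.2 Hz  (b) Q = 0.06095  (c) BW = 5368 Hz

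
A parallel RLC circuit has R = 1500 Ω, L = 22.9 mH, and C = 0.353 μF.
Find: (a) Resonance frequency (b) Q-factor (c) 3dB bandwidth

Step 1 — Resonance: ω₀ = 1/√(LC) = 1/√(0.0229·3.53e-07) = 1.112e+04 rad/s.
Step 2 — f₀ = ω₀/(2π) = 1770 Hz.
Step 3 — Parallel Q: Q = R/(ω₀L) = 1500/(1.112e+04·0.0229) = 5.889.
Step 4 — Bandwidth: Δω = ω₀/Q = 1889 rad/s; BW = Δω/(2π) = 300.6 Hz.

(a) f₀ = 1770 Hz  (b) Q = 5.889  (c) BW = 300.6 Hz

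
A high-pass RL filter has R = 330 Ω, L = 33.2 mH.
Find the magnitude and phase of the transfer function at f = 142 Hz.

Step 1 — Angular frequency: ω = 2π·142 = 892.2 rad/s.
Step 2 — Transfer function: H(jω) = jωL/(R + jωL).
Step 3 — Numerator jωL = j·29.62; denominator R + jωL = 330 + j29.62.
Step 4 — H = 0.007993 + j0.08904.
Step 5 — Magnitude: |H| = 0.0894 (-21.0 dB); phase: φ = 84.9°.

|H| = 0.0894 (-21.0 dB), φ = 84.9°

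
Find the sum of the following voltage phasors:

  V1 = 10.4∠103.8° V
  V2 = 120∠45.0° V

Step 1 — Convert each phasor to rectangular form:
  V1 = 10.4·(cos(103.8°) + j·sin(103.8°)) = -2.481 + j10.1 V
  V2 = 120·(cos(45.0°) + j·sin(45.0°)) = 84.85 + j84.85 V
Step 2 — Sum components: V_total = 82.37 + j94.95 V.
Step 3 — Convert to polar: |V_total| = 125.7 V, ∠V_total = 49.1°.

V_total = 125.7∠49.1° V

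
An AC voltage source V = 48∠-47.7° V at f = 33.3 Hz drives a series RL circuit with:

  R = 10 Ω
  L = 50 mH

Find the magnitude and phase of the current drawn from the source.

Step 1 — Angular frequency: ω = 2π·f = 2π·33.3 = 209.2 rad/s.
Step 2 — Component impedances:
  R: Z = R = 10 Ω
  L: Z = jωL = j·209.2·0.05 = 0 + j10.46 Ω
Step 3 — Series combination: Z_total = R + L = 10 + j10.46 Ω = 14.47∠46.3° Ω.
Step 4 — Source phasor: V = 48∠-47.7° V = 32.3 - j35.5 V.
Step 5 — Ohm's law: I = V / Z_total = (32.3 - j35.5) / (10 + j10.46) = -0.2309 - j3.309 A.
Step 6 — Convert to polar: |I| = 3.317 A, ∠I = -94.0°.

I = 3.317∠-94.0° A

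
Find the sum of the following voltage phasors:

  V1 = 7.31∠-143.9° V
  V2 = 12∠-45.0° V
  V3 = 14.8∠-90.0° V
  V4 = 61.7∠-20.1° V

Step 1 — Convert each phasor to rectangular form:
  V1 = 7.31·(cos(-143.9°) + j·sin(-143.9°)) = -5.906 - j4.307 V
  V2 = 12·(cos(-45.0°) + j·sin(-45.0°)) = 8.485 - j8.485 V
  V3 = 14.8·(cos(-90.0°) + j·sin(-90.0°)) = 0 - j14.8 V
  V4 = 61.7·(cos(-20.1°) + j·sin(-20.1°)) = 57.94 - j21.2 V
Step 2 — Sum components: V_total = 60.52 - j48.8 V.
Step 3 — Convert to polar: |V_total| = 77.74 V, ∠V_total = -38.9°.

V_total = 77.74∠-38.9° V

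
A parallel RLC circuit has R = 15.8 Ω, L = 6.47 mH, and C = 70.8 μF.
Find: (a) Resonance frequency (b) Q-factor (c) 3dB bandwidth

Step 1 — Resonance: ω₀ = 1/√(LC) = 1/√(0.00647·7.08e-05) = 1478 rad/s.
Step 2 — f₀ = ω₀/(2π) = 235.2 Hz.
Step 3 — Parallel Q: Q = R/(ω₀L) = 15.8/(1478·0.00647) = 1.653.
Step 4 — Bandwidth: Δω = ω₀/Q = 893.9 rad/s; BW = Δω/(2π) = 142.3 Hz.

(a) f₀ = 235.2 Hz  (b) Q = 1.653  (c) BW = 142.3 Hz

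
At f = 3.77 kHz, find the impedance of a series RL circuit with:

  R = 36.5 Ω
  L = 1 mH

Step 1 — Angular frequency: ω = 2π·f = 2π·3770 = 2.369e+04 rad/s.
Step 2 — Component impedances:
  R: Z = R = 36.5 Ω
  L: Z = jωL = j·2.369e+04·0.001 = 0 + j23.69 Ω
Step 3 — Series combination: Z_total = R + L = 36.5 + j23.69 Ω = 43.51∠33.0° Ω.

Z = 36.5 + j23.69 Ω = 43.51∠33.0° Ω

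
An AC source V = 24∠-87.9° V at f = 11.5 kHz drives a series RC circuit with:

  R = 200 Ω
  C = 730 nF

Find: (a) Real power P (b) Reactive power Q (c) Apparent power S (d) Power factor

Step 1 — Angular frequency: ω = 2π·f = 2π·1.15e+04 = 7.226e+04 rad/s.
Step 2 — Component impedances:
  R: Z = R = 200 Ω
  C: Z = 1/(jωC) = -j/(ω·C) = 0 - j18.96 Ω
Step 3 — Series combination: Z_total = R + C = 200 - j18.96 Ω = 200.9∠-5.4° Ω.
Step 4 — Source phasor: V = 24∠-87.9° V = 0.8794 - j23.98 V.
Step 5 — Current: I = V / Z = 0.01562 - j0.1184 A = 0.1195∠-82.5° A.
Step 6 — Complex power: S = V·I* = 2.854 - j0.2706 VA.
Step 7 — Real power: P = Re(S) = 2.854 W.
Step 8 — Reactive power: Q = Im(S) = -0.2706 VAR.
Step 9 — Apparent power: |S| = 2.867 VA.
Step 10 — Power factor: PF = P/|S| = 0.9955 (leading).

(a) P = 2.854 W  (b) Q = -0.2706 VAR  (c) S = 2.867 VA  (d) PF = 0.9955 (leading)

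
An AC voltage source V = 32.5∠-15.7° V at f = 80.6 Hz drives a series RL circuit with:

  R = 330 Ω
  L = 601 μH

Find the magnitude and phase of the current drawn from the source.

Step 1 — Angular frequency: ω = 2π·f = 2π·80.6 = 506.4 rad/s.
Step 2 — Component impedances:
  R: Z = R = 330 Ω
  L: Z = jωL = j·506.4·0.000601 = 0 + j0.3044 Ω
Step 3 — Series combination: Z_total = R + L = 330 + j0.3044 Ω = 330∠0.1° Ω.
Step 4 — Source phasor: V = 32.5∠-15.7° V = 31.29 - j8.795 V.
Step 5 — Ohm's law: I = V / Z_total = (31.29 - j8.795) / (330 + j0.3044) = 0.09479 - j0.02674 A.
Step 6 — Convert to polar: |I| = 0.09848 A, ∠I = -15.8°.

I = 0.09848∠-15.8° A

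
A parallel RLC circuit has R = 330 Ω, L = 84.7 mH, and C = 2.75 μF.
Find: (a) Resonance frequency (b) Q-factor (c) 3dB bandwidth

Step 1 — Resonance: ω₀ = 1/√(LC) = 1/√(0.0847·2.75e-06) = 2072 rad/s.
Step 2 — f₀ = ω₀/(2π) = 329.8 Hz.
Step 3 — Parallel Q: Q = R/(ω₀L) = 330/(2072·0.0847) = 1.88.
Step 4 — Bandwidth: Δω = ω₀/Q = 1102 rad/s; BW = Δω/(2π) = 175.4 Hz.

(a) f₀ = 329.8 Hz  (b) Q = 1.88  (c) BW = 175.4 Hz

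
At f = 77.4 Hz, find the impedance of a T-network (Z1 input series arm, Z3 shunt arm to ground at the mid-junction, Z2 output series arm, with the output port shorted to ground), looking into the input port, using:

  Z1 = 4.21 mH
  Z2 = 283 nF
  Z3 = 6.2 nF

Step 1 — Angular frequency: ω = 2π·f = 2π·77.4 = 486.3 rad/s.
Step 2 — Component impedances:
  Z1: Z = jωL = j·486.3·0.00421 = 0 + j2.047 Ω
  Z2: Z = 1/(jωC) = -j/(ω·C) = 0 - j7266 Ω
  Z3: Z = 1/(jωC) = -j/(ω·C) = 0 - j3.317e+05 Ω
Step 3 — With the output port shorted to ground, the output series arm Z2 runs from the junction to ground; the shunt arm Z3 also runs from the junction to ground. They appear in parallel: Z3 || Z2 = 0 - j7110 Ω.
Step 4 — Series with input arm Z1: Z_in = Z1 + (Z3 || Z2) = 0 - j7108 Ω = 7108∠-90.0° Ω.

Z = 0 - j7108 Ω = 7108∠-90.0° Ω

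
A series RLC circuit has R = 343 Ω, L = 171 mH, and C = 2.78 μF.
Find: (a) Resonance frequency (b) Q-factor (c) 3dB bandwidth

Step 1 — Resonance: ω₀ = 1/√(LC) = 1/√(0.171·2.78e-06) = 1450 rad/s.
Step 2 — f₀ = ω₀/(2π) = 230.8 Hz.
Step 3 — Series Q: Q = ω₀L/R = 1450·0.171/343 = 0.7231.
Step 4 — Bandwidth: Δω = ω₀/Q = 2006 rad/s; BW = Δω/(2π) = 319.2 Hz.

(a) f₀ = 230.8 Hz  (b) Q = 0.7231  (c) BW = 319.2 Hz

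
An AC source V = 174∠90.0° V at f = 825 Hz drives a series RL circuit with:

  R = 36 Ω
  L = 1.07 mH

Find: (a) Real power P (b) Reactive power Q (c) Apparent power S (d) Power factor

Step 1 — Angular frequency: ω = 2π·f = 2π·825 = 5184 rad/s.
Step 2 — Component impedances:
  R: Z = R = 36 Ω
  L: Z = jωL = j·5184·0.00107 = 0 + j5.546 Ω
Step 3 — Series combination: Z_total = R + L = 36 + j5.546 Ω = 36.42∠8.8° Ω.
Step 4 — Source phasor: V = 174∠90.0° V = 0 + j174 V.
Step 5 — Current: I = V / Z = 0.7274 + j4.721 A = 4.777∠81.2° A.
Step 6 — Complex power: S = V·I* = 821.5 + j126.6 VA.
Step 7 — Real power: P = Re(S) = 821.5 W.
Step 8 — Reactive power: Q = Im(S) = 126.6 VAR.
Step 9 — Apparent power: |S| = 831.2 VA.
Step 10 — Power factor: PF = P/|S| = 0.9883 (lagging).

(a) P = 821.5 W  (b) Q = 126.6 VAR  (c) S = 831.2 VA  (d) PF = 0.9883 (lagging)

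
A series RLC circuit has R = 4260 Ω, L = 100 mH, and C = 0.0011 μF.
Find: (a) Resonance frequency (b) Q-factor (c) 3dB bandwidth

Step 1 — Resonance: ω₀ = 1/√(LC) = 1/√(0.1·1.1e-09) = 9.535e+04 rad/s.
Step 2 — f₀ = ω₀/(2π) = 1.517e+04 Hz.
Step 3 — Series Q: Q = ω₀L/R = 9.535e+04·0.1/4260 = 2.238.
Step 4 — Bandwidth: Δω = ω₀/Q = 4.26e+04 rad/s; BW = Δω/(2π) = 6780 Hz.

(a) f₀ = 1.517e+04 Hz  (b) Q = 2.238  (c) BW = 6780 Hz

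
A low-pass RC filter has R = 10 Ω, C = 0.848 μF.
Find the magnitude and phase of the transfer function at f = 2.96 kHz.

Step 1 — Angular frequency: ω = 2π·2960 = 1.86e+04 rad/s.
Step 2 — Transfer function: H(jω) = 1/(1 + jωRC).
Step 3 — Denominator: 1 + jωRC = 1 + j·1.86e+04·10·8.48e-07 = 1 + j0.1577.
Step 4 — H = 0.9757 - j0.1539.
Step 5 — Magnitude: |H| = 0.9878 (-0.1 dB); phase: φ = -9.0°.

|H| = 0.9878 (-0.1 dB), φ = -9.0°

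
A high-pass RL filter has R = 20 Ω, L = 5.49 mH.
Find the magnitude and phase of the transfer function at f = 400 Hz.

Step 1 — Angular frequency: ω = 2π·400 = 2513 rad/s.
Step 2 — Transfer function: H(jω) = jωL/(R + jωL).
Step 3 — Numerator jωL = j·13.8; denominator R + jωL = 20 + j13.8.
Step 4 — H = 0.3225 + j0.4674.
Step 5 — Magnitude: |H| = 0.5679 (-4.9 dB); phase: φ = 55.4°.

|H| = 0.5679 (-4.9 dB), φ = 55.4°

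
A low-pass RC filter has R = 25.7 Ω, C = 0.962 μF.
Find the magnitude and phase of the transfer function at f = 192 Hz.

Step 1 — Angular frequency: ω = 2π·192 = 1206 rad/s.
Step 2 — Transfer function: H(jω) = 1/(1 + jωRC).
Step 3 — Denominator: 1 + jωRC = 1 + j·1206·25.7·9.62e-07 = 1 + j0.02983.
Step 4 — H = 0.9991 - j0.0298.
Step 5 — Magnitude: |H| = 0.9996 (-0.0 dB); phase: φ = -1.7°.

|H| = 0.9996 (-0.0 dB), φ = -1.7°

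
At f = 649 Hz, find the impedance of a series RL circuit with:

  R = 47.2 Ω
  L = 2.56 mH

Step 1 — Angular frequency: ω = 2π·f = 2π·649 = 4078 rad/s.
Step 2 — Component impedances:
  R: Z = R = 47.2 Ω
  L: Z = jωL = j·4078·0.00256 = 0 + j10.44 Ω
Step 3 — Series combination: Z_total = R + L = 47.2 + j10.44 Ω = 48.34∠12.5° Ω.

Z = 47.2 + j10.44 Ω = 48.34∠12.5° Ω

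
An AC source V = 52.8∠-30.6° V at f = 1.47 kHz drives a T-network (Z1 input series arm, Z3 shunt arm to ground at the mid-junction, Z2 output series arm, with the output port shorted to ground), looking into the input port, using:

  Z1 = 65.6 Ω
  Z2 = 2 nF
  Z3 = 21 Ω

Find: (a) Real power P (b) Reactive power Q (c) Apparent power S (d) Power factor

Step 1 — Angular frequency: ω = 2π·f = 2π·1470 = 9236 rad/s.
Step 2 — Component impedances:
  Z1: Z = R = 65.6 Ω
  Z2: Z = 1/(jωC) = -j/(ω·C) = 0 - j5.413e+04 Ω
  Z3: Z = R = 21 Ω
Step 3 — With the output port shorted to ground, the output series arm Z2 runs from the junction to ground; the shunt arm Z3 also runs from the junction to ground. They appear in parallel: Z3 || Z2 = 21 - j0.008146 Ω.
Step 4 — Series with input arm Z1: Z_in = Z1 + (Z3 || Z2) = 86.6 - j0.008146 Ω = 86.6∠-0.0° Ω.
Step 5 — Source phasor: V = 52.8∠-30.6° V = 45.45 - j26.88 V.
Step 6 — Current: I = V / Z = 0.5248 - j0.3103 A = 0.6097∠-30.6° A.
Step 7 — Complex power: S = V·I* = 32.19 - j0.003028 VA.
Step 8 — Real power: P = Re(S) = 32.19 W.
Step 9 — Reactive power: Q = Im(S) = -0.003028 VAR.
Step 10 — Apparent power: |S| = 32.19 VA.
Step 11 — Power factor: PF = P/|S| = 1 (leading).

(a) P = 32.19 W  (b) Q = -0.003028 VAR  (c) S = 32.19 VA  (d) PF = 1 (leading)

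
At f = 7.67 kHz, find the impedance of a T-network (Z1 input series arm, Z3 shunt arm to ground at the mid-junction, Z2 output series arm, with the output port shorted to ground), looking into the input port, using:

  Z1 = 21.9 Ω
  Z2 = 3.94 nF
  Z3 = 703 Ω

Step 1 — Angular frequency: ω = 2π·f = 2π·7670 = 4.819e+04 rad/s.
Step 2 — Component impedances:
  Z1: Z = R = 21.9 Ω
  Z2: Z = 1/(jωC) = -j/(ω·C) = 0 - j5267 Ω
  Z3: Z = R = 703 Ω
Step 3 — With the output port shorted to ground, the output series arm Z2 runs from the junction to ground; the shunt arm Z3 also runs from the junction to ground. They appear in parallel: Z3 || Z2 = 690.7 - j92.2 Ω.
Step 4 — Series with input arm Z1: Z_in = Z1 + (Z3 || Z2) = 712.6 - j92.2 Ω = 718.5∠-7.4° Ω.

Z = 712.6 - j92.2 Ω = 718.5∠-7.4° Ω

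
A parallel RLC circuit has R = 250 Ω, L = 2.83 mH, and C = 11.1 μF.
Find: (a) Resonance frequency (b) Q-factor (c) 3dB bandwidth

Step 1 — Resonance: ω₀ = 1/√(LC) = 1/√(0.00283·1.11e-05) = 5642 rad/s.
Step 2 — f₀ = ω₀/(2π) = 898 Hz.
Step 3 — Parallel Q: Q = R/(ω₀L) = 250/(5642·0.00283) = 15.66.
Step 4 — Bandwidth: Δω = ω₀/Q = 360.4 rad/s; BW = Δω/(2π) = 57.35 Hz.

(a) f₀ = 898 Hz  (b) Q = 15.66  (c) BW = 57.35 Hz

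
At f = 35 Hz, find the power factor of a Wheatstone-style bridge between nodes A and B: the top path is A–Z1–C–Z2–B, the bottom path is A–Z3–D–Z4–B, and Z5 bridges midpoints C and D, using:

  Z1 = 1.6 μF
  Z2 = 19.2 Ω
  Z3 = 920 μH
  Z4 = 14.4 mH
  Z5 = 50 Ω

Step 1 — Angular frequency: ω = 2π·f = 2π·35 = 219.9 rad/s.
Step 2 — Component impedances:
  Z1: Z = 1/(jωC) = -j/(ω·C) = 0 - j2842 Ω
  Z2: Z = R = 19.2 Ω
  Z3: Z = jωL = j·219.9·0.00092 = 0 + j0.2023 Ω
  Z4: Z = jωL = j·219.9·0.0144 = 0 + j3.167 Ω
  Z5: Z = R = 50 Ω
Step 3 — Bridge requires nodal analysis (the Z5 bridge couples midpoints C and D, so the two paths cannot be reduced to a simple series/parallel combination). Setting node B to ground and injecting 1 A at node A, the 3-node admittance system at A, C, D solves to V_A = Z_AB = 0.1448 + j3.365 Ω = 3.368∠87.5° Ω.
Step 4 — Power factor: PF = cos(φ) = Re(Z)/|Z| = 0.14481/3.3677 = 0.043.
Step 5 — Type: Im(Z) = 3.365 ⇒ lagging (phase φ = 87.5°).

PF = 0.043 (lagging, φ = 87.5°)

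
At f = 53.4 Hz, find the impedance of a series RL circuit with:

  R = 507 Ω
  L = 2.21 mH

Step 1 — Angular frequency: ω = 2π·f = 2π·53.4 = 335.5 rad/s.
Step 2 — Component impedances:
  R: Z = R = 507 Ω
  L: Z = jωL = j·335.5·0.00221 = 0 + j0.7415 Ω
Step 3 — Series combination: Z_total = R + L = 507 + j0.7415 Ω = 507∠0.1° Ω.

Z = 507 + j0.7415 Ω = 507∠0.1° Ω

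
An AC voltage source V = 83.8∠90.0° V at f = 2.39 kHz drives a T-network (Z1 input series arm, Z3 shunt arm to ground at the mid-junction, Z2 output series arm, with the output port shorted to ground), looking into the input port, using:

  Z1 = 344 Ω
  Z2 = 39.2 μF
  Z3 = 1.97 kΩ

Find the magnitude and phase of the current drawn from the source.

Step 1 — Angular frequency: ω = 2π·f = 2π·2390 = 1.502e+04 rad/s.
Step 2 — Component impedances:
  Z1: Z = R = 344 Ω
  Z2: Z = 1/(jωC) = -j/(ω·C) = 0 - j1.699 Ω
  Z3: Z = R = 1970 Ω
Step 3 — With the output port shorted to ground, the output series arm Z2 runs from the junction to ground; the shunt arm Z3 also runs from the junction to ground. They appear in parallel: Z3 || Z2 = 0.001465 - j1.699 Ω.
Step 4 — Series with input arm Z1: Z_in = Z1 + (Z3 || Z2) = 344 - j1.699 Ω = 344∠-0.3° Ω.
Step 5 — Source phasor: V = 83.8∠90.0° V = 0 + j83.8 V.
Step 6 — Ohm's law: I = V / Z_total = (0 + j83.8) / (344 - j1.699) = -0.001203 + j0.2436 A.
Step 7 — Convert to polar: |I| = 0.2436 A, ∠I = 90.3°.

I = 0.2436∠90.3° A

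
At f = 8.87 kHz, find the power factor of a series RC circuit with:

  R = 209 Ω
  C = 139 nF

Step 1 — Angular frequency: ω = 2π·f = 2π·8870 = 5.573e+04 rad/s.
Step 2 — Component impedances:
  R: Z = R = 209 Ω
  C: Z = 1/(jωC) = -j/(ω·C) = 0 - j129.1 Ω
Step 3 — Series combination: Z_total = R + C = 209 - j129.1 Ω = 245.7∠-31.7° Ω.
Step 4 — Power factor: PF = cos(φ) = Re(Z)/|Z| = 209/245.65 = 0.8508.
Step 5 — Type: Im(Z) = -129.1 ⇒ leading (phase φ = -31.7°).

PF = 0.8508 (leading, φ = -31.7°)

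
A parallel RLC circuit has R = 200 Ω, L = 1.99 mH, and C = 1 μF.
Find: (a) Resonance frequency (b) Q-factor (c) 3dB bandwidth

Step 1 — Resonance: ω₀ = 1/√(LC) = 1/√(0.00199·1e-06) = 2.242e+04 rad/s.
Step 2 — f₀ = ω₀/(2π) = 3568 Hz.
Step 3 — Parallel Q: Q = R/(ω₀L) = 200/(2.242e+04·0.00199) = 4.483.
Step 4 — Bandwidth: Δω = ω₀/Q = 5000 rad/s; BW = Δω/(2π) = 795.8 Hz.

(a) f₀ = 3568 Hz  (b) Q = 4.483  (c) BW = 795.8 Hz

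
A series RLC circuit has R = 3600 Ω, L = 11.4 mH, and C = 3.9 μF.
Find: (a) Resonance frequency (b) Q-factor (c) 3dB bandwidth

Step 1 — Resonance condition Im(Z)=0 gives ω₀ = 1/√(LC).
Step 2 — ω₀ = 1/√(0.0114·3.9e-06) = 4743 rad/s.
Step 3 — f₀ = ω₀/(2π) = 754.8 Hz.
Step 4 — Series Q: Q = ω₀L/R = 4743·0.0114/3600 = 0.01502.
Step 5 — 3dB bandwidth: Δω = ω₀/Q = 3.158e+05 rad/s; BW = Δω/(2π) = 5.026e+04 Hz.

(a) f₀ = 754.8 Hz  (b) Q = 0.01502  (c) BW = 5.026e+04 Hz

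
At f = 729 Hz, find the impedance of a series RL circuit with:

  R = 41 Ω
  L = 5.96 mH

Step 1 — Angular frequency: ω = 2π·f = 2π·729 = 4580 rad/s.
Step 2 — Component impedances:
  R: Z = R = 41 Ω
  L: Z = jωL = j·4580·0.00596 = 0 + j27.3 Ω
Step 3 — Series combination: Z_total = R + L = 41 + j27.3 Ω = 49.26∠33.7° Ω.

Z = 41 + j27.3 Ω = 49.26∠33.7° Ω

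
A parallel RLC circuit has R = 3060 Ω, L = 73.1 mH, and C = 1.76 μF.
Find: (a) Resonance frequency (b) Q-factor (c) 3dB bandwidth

Step 1 — Resonance: ω₀ = 1/√(LC) = 1/√(0.0731·1.76e-06) = 2788 rad/s.
Step 2 — f₀ = ω₀/(2π) = 443.7 Hz.
Step 3 — Parallel Q: Q = R/(ω₀L) = 3060/(2788·0.0731) = 15.01.
Step 4 — Bandwidth: Δω = ω₀/Q = 185.7 rad/s; BW = Δω/(2π) = 29.55 Hz.

(a) f₀ = 443.7 Hz  (b) Q = 15.01  (c) BW = 29.55 Hz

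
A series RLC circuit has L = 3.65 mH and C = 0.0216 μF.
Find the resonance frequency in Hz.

Step 1 — Resonance condition Im(Z)=0 gives ω₀ = 1/√(LC).
Step 2 — ω₀ = 1/√(0.00365·2.16e-08) = 1.126e+05 rad/s.
Step 3 — f₀ = ω₀/(2π) = 1.792e+04 Hz.

f₀ = 1.792e+04 Hz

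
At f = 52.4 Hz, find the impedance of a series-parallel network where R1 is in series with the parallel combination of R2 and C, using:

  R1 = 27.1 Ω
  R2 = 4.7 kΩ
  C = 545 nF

Step 1 — Angular frequency: ω = 2π·f = 2π·52.4 = 329.2 rad/s.
Step 2 — Component impedances:
  R1: Z = R = 27.1 Ω
  R2: Z = R = 4700 Ω
  C: Z = 1/(jωC) = -j/(ω·C) = 0 - j5573 Ω
Step 3 — Parallel branch: R2 || C = 1/(1/R2 + 1/C) = 2747 - j2316 Ω.
Step 4 — Series with R1: Z_total = R1 + (R2 || C) = 2774 - j2316 Ω = 3614∠-39.9° Ω.

Z = 2774 - j2316 Ω = 3614∠-39.9° Ω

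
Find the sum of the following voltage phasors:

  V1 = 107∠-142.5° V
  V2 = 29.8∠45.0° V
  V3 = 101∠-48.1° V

Step 1 — Convert each phasor to rectangular form:
  V1 = 107·(cos(-142.5°) + j·sin(-142.5°)) = -84.89 - j65.14 V
  V2 = 29.8·(cos(45.0°) + j·sin(45.0°)) = 21.07 + j21.07 V
  V3 = 101·(cos(-48.1°) + j·sin(-48.1°)) = 67.45 - j75.18 V
Step 2 — Sum components: V_total = 3.634 - j119.2 V.
Step 3 — Convert to polar: |V_total| = 119.3 V, ∠V_total = -88.3°.

V_total = 119.3∠-88.3° V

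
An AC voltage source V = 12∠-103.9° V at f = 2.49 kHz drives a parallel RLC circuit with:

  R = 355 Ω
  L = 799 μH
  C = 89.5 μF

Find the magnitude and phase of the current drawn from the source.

Step 1 — Angular frequency: ω = 2π·f = 2π·2490 = 1.565e+04 rad/s.
Step 2 — Component impedances:
  R: Z = R = 355 Ω
  L: Z = jωL = j·1.565e+04·0.000799 = 0 + j12.5 Ω
  C: Z = 1/(jωC) = -j/(ω·C) = 0 - j0.7142 Ω
Step 3 — Parallel combination: 1/Z_total = 1/R + 1/L + 1/C; Z_total = 0.001616 - j0.7574 Ω = 0.7574∠-89.9° Ω.
Step 4 — Source phasor: V = 12∠-103.9° V = -2.883 - j11.65 V.
Step 5 — Ohm's law: I = V / Z_total = (-2.883 - j11.65) / (0.001616 - j0.7574) = 15.37 - j3.839 A.
Step 6 — Convert to polar: |I| = 15.84 A, ∠I = -14.0°.

I = 15.84∠-14.0° A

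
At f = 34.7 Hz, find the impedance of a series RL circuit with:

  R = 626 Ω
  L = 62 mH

Step 1 — Angular frequency: ω = 2π·f = 2π·34.7 = 218 rad/s.
Step 2 — Component impedances:
  R: Z = R = 626 Ω
  L: Z = jωL = j·218·0.062 = 0 + j13.52 Ω
Step 3 — Series combination: Z_total = R + L = 626 + j13.52 Ω = 626.1∠1.2° Ω.

Z = 626 + j13.52 Ω = 626.1∠1.2° Ω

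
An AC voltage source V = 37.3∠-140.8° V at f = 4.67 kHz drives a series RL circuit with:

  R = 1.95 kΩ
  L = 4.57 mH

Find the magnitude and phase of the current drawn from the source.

Step 1 — Angular frequency: ω = 2π·f = 2π·4670 = 2.934e+04 rad/s.
Step 2 — Component impedances:
  R: Z = R = 1950 Ω
  L: Z = jωL = j·2.934e+04·0.00457 = 0 + j134.1 Ω
Step 3 — Series combination: Z_total = R + L = 1950 + j134.1 Ω = 1955∠3.9° Ω.
Step 4 — Source phasor: V = 37.3∠-140.8° V = -28.91 - j23.57 V.
Step 5 — Ohm's law: I = V / Z_total = (-28.91 - j23.57) / (1950 + j134.1) = -0.01558 - j0.01102 A.
Step 6 — Convert to polar: |I| = 0.01908 A, ∠I = -144.7°.

I = 0.01908∠-144.7° A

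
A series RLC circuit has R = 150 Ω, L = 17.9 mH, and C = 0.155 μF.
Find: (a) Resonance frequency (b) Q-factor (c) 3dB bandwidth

Step 1 — Resonance condition Im(Z)=0 gives ω₀ = 1/√(LC).
Step 2 — ω₀ = 1/√(0.0179·1.55e-07) = 1.898e+04 rad/s.
Step 3 — f₀ = ω₀/(2π) = 3022 Hz.
Step 4 — Series Q: Q = ω₀L/R = 1.898e+04·0.0179/150 = 2.266.
Step 5 — 3dB bandwidth: Δω = ω₀/Q = 8380 rad/s; BW = Δω/(2π) = 1334 Hz.

(a) f₀ = 3022 Hz  (b) Q = 2.266  (c) BW = 1334 Hz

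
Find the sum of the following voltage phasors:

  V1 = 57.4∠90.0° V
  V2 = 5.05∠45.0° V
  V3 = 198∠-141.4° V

Step 1 — Convert each phasor to rectangular form:
  V1 = 57.4·(cos(90.0°) + j·sin(90.0°)) = 0 + j57.4 V
  V2 = 5.05·(cos(45.0°) + j·sin(45.0°)) = 3.571 + j3.571 V
  V3 = 198·(cos(-141.4°) + j·sin(-141.4°)) = -154.7 - j123.5 V
Step 2 — Sum components: V_total = -151.2 - j62.56 V.
Step 3 — Convert to polar: |V_total| = 163.6 V, ∠V_total = -157.5°.

V_total = 163.6∠-157.5° V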